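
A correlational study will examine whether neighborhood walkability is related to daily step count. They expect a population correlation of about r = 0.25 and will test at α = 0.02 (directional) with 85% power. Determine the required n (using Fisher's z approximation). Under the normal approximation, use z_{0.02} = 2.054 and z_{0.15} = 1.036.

n = 150

Fisher's z: C = ½·ln((1+r)/(1−r)) = ½·ln(1.6667) = 0.2554.
n = ((z_{α} + z_β)/C)² + 3.
(2.054 + 1.036) / 0.2554 = 3.090 / 0.2554 = 12.099.
n = 12.099² + 3 = 146.38 + 3 = 149.4.
Round up.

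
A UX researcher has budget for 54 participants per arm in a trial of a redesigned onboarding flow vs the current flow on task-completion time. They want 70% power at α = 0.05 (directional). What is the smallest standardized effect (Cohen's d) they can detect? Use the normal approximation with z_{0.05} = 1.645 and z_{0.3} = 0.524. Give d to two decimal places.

d_min ≈ 0.42

For two independent groups of n = 54 each: d_min = (z_{α} + z_β)·√(2/n).
z-sum = 1.645 + 0.524 = 2.169.
d_min = 2.169 × √(2/54) = 2.169 × 0.1925 = 0.417.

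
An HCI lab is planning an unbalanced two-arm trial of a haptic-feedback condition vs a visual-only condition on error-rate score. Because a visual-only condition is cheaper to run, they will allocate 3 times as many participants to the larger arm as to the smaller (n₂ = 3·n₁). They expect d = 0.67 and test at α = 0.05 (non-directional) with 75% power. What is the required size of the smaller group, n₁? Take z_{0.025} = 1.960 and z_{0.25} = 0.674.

With allocation ratio k = n₂/n₁ = 3, Var(x̄₁−x̄₂) = σ²(1/n₁ + 1/(k·n₁)) = σ²·(k+1)/(k·n₁).
So n₁ = (1 + 1/k)·((z_{α/2} + z_β)/d)² = 1.333 × (2.634/0.67)².
n₁ = 1.333 × 15.46 = 20.6.
Round up: n₁ = 21, giving n₂ = 3 × 21 = 63.

n₁ = 21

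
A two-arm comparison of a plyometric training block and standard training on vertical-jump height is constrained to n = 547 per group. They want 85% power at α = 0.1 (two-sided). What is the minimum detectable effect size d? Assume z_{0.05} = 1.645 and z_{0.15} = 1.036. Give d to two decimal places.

For two independent groups of n = 547 each: d_min = (z_{α/2} + z_β)·√(2/n).
z-sum = 1.645 + 1.036 = 2.681.
d_min = 2.681 × √(2/547) = 2.681 × 0.0605 = 0.162.

d_min ≈ 0.16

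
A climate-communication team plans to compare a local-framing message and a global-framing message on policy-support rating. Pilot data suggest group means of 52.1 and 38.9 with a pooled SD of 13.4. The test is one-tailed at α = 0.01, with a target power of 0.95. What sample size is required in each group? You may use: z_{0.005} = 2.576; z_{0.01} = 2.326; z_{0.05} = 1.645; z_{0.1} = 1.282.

Cohen's d = |M₁ − M₂| / SD_pooled = |52.1 − 38.9| / 13.4 = 13.2 / 13.4 = 0.985.
For two independent groups with equal n: n = 2·((z_{α} + z_β) / d)².
z_{α} + z_β = 2.326 + 1.645 = 3.971.
n = 2 × (3.971 / 0.985)² = 2 × 4.031² = 2 × 16.25 = 32.5.
Round up to the next whole participant.

n = 33 per group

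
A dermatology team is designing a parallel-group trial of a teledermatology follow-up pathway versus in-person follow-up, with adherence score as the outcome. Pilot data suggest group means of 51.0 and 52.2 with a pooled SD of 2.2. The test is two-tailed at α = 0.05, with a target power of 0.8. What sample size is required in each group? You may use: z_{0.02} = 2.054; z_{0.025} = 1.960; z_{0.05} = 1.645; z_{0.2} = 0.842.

Cohen's d = |M₁ − M₂| / SD_pooled = |51.0 − 52.2| / 2.2 = 1.2 / 2.2 = 0.545.
For two independent groups with equal n: n = 2·((z_{α/2} + z_β) / d)².
z_{α/2} + z_β = 1.960 + 0.842 = 2.802.
n = 2 × (2.802 / 0.545)² = 2 × 5.141² = 2 × 26.43 = 52.9.
Round up to the next whole participant.

n = 53 per group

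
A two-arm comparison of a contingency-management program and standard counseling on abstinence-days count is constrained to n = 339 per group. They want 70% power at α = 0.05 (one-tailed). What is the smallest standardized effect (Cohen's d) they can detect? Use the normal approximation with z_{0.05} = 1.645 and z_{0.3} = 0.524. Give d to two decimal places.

d_min ≈ 0.17

For two independent groups of n = 339 each: d_min = (z_{α} + z_β)·√(2/n).
z-sum = 1.645 + 0.524 = 2.169.
d_min = 2.169 × √(2/339) = 2.169 × 0.0768 = 0.167.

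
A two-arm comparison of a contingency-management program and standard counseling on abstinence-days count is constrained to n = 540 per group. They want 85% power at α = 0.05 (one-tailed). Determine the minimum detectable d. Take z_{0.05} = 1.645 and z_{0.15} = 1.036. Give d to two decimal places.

For two independent groups of n = 540 each: d_min = (z_{α} + z_β)·√(2/n).
z-sum = 1.645 + 1.036 = 2.681.
d_min = 2.681 × √(2/540) = 2.681 × 0.0609 = 0.163.

d_min ≈ 0.16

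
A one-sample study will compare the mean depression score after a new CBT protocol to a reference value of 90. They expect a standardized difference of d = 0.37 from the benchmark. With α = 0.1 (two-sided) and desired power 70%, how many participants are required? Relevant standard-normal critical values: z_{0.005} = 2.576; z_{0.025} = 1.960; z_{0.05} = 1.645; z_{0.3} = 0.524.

For a one-sample test: n = ((z_{α/2} + z_β) / d)².
z_{α/2} + z_β = 1.645 + 0.524 = 2.169.
n = (2.169 / 0.37)² = 5.862² = 34.36.
Round up.

n = 35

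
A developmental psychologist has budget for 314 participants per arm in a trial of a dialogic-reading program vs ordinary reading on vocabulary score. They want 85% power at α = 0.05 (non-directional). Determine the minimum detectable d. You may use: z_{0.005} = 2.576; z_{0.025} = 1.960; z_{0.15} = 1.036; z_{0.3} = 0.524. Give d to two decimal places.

d_min ≈ 0.24

For two independent groups of n = 314 each: d_min = (z_{α/2} + z_β)·√(2/n).
z-sum = 1.960 + 1.036 = 2.996.
d_min = 2.996 × √(2/314) = 2.996 × 0.0798 = 0.239.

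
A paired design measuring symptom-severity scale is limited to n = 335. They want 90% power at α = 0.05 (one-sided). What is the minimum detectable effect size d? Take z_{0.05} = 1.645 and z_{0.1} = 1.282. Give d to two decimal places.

For a single sample (or paired design) of n = 335: d_min = (z_{α} + z_β)/√n.
z-sum = 1.645 + 1.282 = 2.927.
d_min = 2.927 / √335 = 2.927 / 18.303 = 0.160.

d_min ≈ 0.16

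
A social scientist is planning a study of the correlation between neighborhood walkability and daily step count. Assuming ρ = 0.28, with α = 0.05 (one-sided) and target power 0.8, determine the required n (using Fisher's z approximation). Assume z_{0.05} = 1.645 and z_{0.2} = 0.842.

Fisher's z: C = ½·ln((1+r)/(1−r)) = ½·ln(1.7778) = 0.2877.
n = ((z_{α} + z_β)/C)² + 3.
(1.645 + 0.842) / 0.2877 = 2.487 / 0.2877 = 8.644.
n = 8.644² + 3 = 74.73 + 3 = 77.7.
Round up.

n = 78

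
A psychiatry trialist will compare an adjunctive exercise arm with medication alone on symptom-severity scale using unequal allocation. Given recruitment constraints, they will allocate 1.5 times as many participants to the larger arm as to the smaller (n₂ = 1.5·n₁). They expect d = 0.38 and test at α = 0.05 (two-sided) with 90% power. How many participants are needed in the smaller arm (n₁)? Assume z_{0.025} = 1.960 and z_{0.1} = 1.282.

With allocation ratio k = n₂/n₁ = 1.5, Var(x̄₁−x̄₂) = σ²(1/n₁ + 1/(k·n₁)) = σ²·(k+1)/(k·n₁).
So n₁ = (1 + 1/k)·((z_{α/2} + z_β)/d)² = 1.667 × (3.242/0.38)².
n₁ = 1.667 × 72.79 = 121.3.
Round up: n₁ = 122, giving n₂ = 1.5 × 122 = 183.

n₁ = 122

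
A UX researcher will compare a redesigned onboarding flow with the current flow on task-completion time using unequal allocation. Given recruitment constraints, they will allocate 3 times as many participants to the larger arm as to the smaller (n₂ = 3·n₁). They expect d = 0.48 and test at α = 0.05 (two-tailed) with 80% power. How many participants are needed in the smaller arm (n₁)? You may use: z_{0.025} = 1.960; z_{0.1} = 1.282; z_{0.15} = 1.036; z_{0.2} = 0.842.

n₁ = 46

With allocation ratio k = n₂/n₁ = 3, Var(x̄₁−x̄₂) = σ²(1/n₁ + 1/(k·n₁)) = σ²·(k+1)/(k·n₁).
So n₁ = (1 + 1/k)·((z_{α/2} + z_β)/d)² = 1.333 × (2.802/0.48)².
n₁ = 1.333 × 34.08 = 45.4.
Round up: n₁ = 46, giving n₂ = 3 × 46 = 138.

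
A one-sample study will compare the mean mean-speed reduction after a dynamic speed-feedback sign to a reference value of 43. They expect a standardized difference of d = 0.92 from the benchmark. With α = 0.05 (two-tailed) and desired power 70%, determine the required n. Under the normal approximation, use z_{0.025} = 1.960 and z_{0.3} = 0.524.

For a one-sample test: n = ((z_{α/2} + z_β) / d)².
z_{α/2} + z_β = 1.960 + 0.524 = 2.484.
n = (2.484 / 0.92)² = 2.700² = 7.29.
Round up.

n = 8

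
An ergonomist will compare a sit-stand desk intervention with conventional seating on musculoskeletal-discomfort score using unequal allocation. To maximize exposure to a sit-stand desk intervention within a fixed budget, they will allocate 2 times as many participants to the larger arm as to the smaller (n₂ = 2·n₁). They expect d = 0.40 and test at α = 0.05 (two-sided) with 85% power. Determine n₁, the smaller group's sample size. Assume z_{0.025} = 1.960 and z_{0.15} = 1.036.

With allocation ratio k = n₂/n₁ = 2, Var(x̄₁−x̄₂) = σ²(1/n₁ + 1/(k·n₁)) = σ²·(k+1)/(k·n₁).
So n₁ = (1 + 1/k)·((z_{α/2} + z_β)/d)² = 1.500 × (2.996/0.40)².
n₁ = 1.500 × 56.10 = 84.2.
Round up: n₁ = 85, giving n₂ = 2 × 85 = 170.

n₁ = 85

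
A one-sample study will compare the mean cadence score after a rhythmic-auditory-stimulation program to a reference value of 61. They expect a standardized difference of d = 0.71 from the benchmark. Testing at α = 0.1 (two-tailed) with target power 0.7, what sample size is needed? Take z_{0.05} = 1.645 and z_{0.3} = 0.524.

n = 10

For a one-sample test: n = ((z_{α/2} + z_β) / d)².
z_{α/2} + z_β = 1.645 + 0.524 = 2.169.
n = (2.169 / 0.71)² = 3.055² = 9.33.
Round up.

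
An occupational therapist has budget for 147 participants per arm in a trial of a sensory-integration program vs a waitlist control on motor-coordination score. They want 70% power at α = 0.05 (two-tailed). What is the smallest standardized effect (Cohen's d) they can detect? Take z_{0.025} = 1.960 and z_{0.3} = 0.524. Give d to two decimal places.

For two independent groups of n = 147 each: d_min = (z_{α/2} + z_β)·√(2/n).
z-sum = 1.960 + 0.524 = 2.484.
d_min = 2.484 × √(2/147) = 2.484 × 0.1166 = 0.290.

d_min ≈ 0.29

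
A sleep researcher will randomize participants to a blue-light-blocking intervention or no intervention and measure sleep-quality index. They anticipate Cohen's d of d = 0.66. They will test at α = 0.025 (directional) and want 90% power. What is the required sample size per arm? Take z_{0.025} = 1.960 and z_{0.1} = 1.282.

For two independent groups with equal n: n = 2·((z_{α} + z_β) / d)².
z_{α} + z_β = 1.960 + 1.282 = 3.242.
n = 2 × (3.242 / 0.66)² = 2 × 4.912² = 2 × 24.13 = 48.3.
Round up to the next whole participant.

n = 49 per group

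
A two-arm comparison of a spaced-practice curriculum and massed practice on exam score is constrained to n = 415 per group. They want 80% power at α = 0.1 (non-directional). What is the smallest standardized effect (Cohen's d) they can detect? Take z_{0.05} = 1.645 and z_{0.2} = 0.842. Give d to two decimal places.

d_min ≈ 0.17

For two independent groups of n = 415 each: d_min = (z_{α/2} + z_β)·√(2/n).
z-sum = 1.645 + 0.842 = 2.487.
d_min = 2.487 × √(2/415) = 2.487 × 0.0694 = 0.173.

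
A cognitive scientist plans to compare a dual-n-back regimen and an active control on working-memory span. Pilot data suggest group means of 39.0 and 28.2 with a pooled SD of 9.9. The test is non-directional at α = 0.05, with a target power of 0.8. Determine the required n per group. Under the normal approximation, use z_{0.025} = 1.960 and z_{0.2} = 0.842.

Cohen's d = |M₁ − M₂| / SD_pooled = |39.0 − 28.2| / 9.9 = 10.8 / 9.9 = 1.091.
For two independent groups with equal n: n = 2·((z_{α/2} + z_β) / d)².
z_{α/2} + z_β = 1.960 + 0.842 = 2.802.
n = 2 × (2.802 / 1.091)² = 2 × 2.568² = 2 × 6.60 = 13.2.
Round up to the next whole participant.

n = 14 per group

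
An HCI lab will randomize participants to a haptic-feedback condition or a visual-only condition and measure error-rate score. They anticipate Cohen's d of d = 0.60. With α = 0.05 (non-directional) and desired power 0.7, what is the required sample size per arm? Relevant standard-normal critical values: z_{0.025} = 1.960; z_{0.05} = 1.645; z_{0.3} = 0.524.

For two independent groups with equal n: n = 2·((z_{α/2} + z_β) / d)².
z_{α/2} + z_β = 1.960 + 0.524 = 2.484.
n = 2 × (2.484 / 0.60)² = 2 × 4.140² = 2 × 17.14 = 34.3.
Round up to the next whole participant.

n = 35 per group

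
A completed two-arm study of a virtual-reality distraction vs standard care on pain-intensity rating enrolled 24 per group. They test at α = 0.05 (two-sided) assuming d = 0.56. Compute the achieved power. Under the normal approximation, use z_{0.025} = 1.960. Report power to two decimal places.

power ≈ 0.49

For two equal groups, power = Φ(d·√(n/2) − z_{α/2}).
d·√(n/2) = 0.56 × √(24/2) = 0.56 × 3.464 = 1.940.
z_β = 1.940 − 1.960 = -0.020.
Power = Φ(-0.020) = 0.492.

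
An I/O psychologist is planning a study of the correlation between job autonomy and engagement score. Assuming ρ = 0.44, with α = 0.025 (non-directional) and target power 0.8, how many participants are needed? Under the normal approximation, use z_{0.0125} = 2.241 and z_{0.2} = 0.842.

Fisher's z: C = ½·ln((1+r)/(1−r)) = ½·ln(2.5714) = 0.4722.
n = ((z_{α/2} + z_β)/C)² + 3.
(2.241 + 0.842) / 0.4722 = 3.083 / 0.4722 = 6.529.
n = 6.529² + 3 = 42.63 + 3 = 45.6.
Round up.

n = 46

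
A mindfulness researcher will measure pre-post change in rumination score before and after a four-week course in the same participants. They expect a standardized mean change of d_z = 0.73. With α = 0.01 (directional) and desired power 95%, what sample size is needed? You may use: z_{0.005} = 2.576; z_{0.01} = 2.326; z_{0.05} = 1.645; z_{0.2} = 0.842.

n = 30 pairs

For a paired (one-sample on differences) test: n = ((z_{α} + z_β) / d)².
z_{α} + z_β = 2.326 + 1.645 = 3.971.
n = (3.971 / 0.73)² = 5.440² = 29.59.
Round up.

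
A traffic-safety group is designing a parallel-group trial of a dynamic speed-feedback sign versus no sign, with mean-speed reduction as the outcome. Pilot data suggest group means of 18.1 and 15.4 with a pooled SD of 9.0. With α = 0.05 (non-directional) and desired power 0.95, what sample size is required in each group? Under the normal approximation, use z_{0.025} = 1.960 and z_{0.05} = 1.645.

n = 289 per group

Cohen's d = |M₁ − M₂| / SD_pooled = |18.1 − 15.4| / 9.0 = 2.7 / 9.0 = 0.300.
For two independent groups with equal n: n = 2·((z_{α/2} + z_β) / d)².
z_{α/2} + z_β = 1.960 + 1.645 = 3.605.
n = 2 × (3.605 / 0.300)² = 2 × 12.017² = 2 × 144.40 = 288.8.
Round up to the next whole participant.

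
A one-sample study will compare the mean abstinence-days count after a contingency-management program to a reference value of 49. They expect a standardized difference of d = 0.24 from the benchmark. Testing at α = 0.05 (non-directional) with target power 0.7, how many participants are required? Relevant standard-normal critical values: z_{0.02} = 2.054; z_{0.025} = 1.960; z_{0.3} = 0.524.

n = 108

For a one-sample test: n = ((z_{α/2} + z_β) / d)².
z_{α/2} + z_β = 1.960 + 0.524 = 2.484.
n = (2.484 / 0.24)² = 10.350² = 107.12.
Round up.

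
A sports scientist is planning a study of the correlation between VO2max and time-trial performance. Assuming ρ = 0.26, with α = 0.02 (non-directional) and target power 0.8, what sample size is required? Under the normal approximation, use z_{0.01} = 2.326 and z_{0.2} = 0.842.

n = 145

Fisher's z: C = ½·ln((1+r)/(1−r)) = ½·ln(1.7027) = 0.2661.
n = ((z_{α/2} + z_β)/C)² + 3.
(2.326 + 0.842) / 0.2661 = 3.168 / 0.2661 = 11.905.
n = 11.905² + 3 = 141.74 + 3 = 144.7.
Round up.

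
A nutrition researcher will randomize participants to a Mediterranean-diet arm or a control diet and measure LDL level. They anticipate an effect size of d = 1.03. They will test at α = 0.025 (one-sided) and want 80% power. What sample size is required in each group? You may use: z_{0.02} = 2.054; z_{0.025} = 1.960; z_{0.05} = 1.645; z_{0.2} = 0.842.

n = 15 per group

For two independent groups with equal n: n = 2·((z_{α} + z_β) / d)².
z_{α} + z_β = 1.960 + 0.842 = 2.802.
n = 2 × (2.802 / 1.03)² = 2 × 2.720² = 2 × 7.40 = 14.8.
Round up to the next whole participant.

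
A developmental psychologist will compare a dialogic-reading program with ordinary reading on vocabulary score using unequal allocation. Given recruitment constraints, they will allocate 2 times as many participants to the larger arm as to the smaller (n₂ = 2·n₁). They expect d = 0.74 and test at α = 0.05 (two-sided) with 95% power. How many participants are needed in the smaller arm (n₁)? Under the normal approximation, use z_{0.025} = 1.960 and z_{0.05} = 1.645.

With allocation ratio k = n₂/n₁ = 2, Var(x̄₁−x̄₂) = σ²(1/n₁ + 1/(k·n₁)) = σ²·(k+1)/(k·n₁).
So n₁ = (1 + 1/k)·((z_{α/2} + z_β)/d)² = 1.500 × (3.605/0.74)².
n₁ = 1.500 × 23.73 = 35.6.
Round up: n₁ = 36, giving n₂ = 2 × 36 = 72.

n₁ = 36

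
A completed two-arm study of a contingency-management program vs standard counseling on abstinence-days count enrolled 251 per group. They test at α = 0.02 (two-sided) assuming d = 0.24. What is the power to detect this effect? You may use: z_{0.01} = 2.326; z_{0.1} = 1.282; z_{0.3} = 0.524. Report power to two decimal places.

power ≈ 0.64

For two equal groups, power = Φ(d·√(n/2) − z_{α/2}).
d·√(n/2) = 0.24 × √(251/2) = 0.24 × 11.203 = 2.689.
z_β = 2.689 − 2.326 = 0.363.
Power = Φ(0.363) = 0.642.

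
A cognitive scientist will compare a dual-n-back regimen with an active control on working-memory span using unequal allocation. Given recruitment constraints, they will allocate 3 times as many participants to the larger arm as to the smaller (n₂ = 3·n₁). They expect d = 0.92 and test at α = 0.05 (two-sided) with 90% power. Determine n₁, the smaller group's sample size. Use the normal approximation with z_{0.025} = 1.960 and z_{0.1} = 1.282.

With allocation ratio k = n₂/n₁ = 3, Var(x̄₁−x̄₂) = σ²(1/n₁ + 1/(k·n₁)) = σ²·(k+1)/(k·n₁).
So n₁ = (1 + 1/k)·((z_{α/2} + z_β)/d)² = 1.333 × (3.242/0.92)².
n₁ = 1.333 × 12.42 = 16.6.
Round up: n₁ = 17, giving n₂ = 3 × 17 = 51.

n₁ = 17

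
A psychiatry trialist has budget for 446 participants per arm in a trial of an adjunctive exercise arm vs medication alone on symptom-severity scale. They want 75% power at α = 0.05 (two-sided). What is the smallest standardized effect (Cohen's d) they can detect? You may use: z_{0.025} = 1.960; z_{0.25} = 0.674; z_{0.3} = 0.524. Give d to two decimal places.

For two independent groups of n = 446 each: d_min = (z_{α/2} + z_β)·√(2/n).
z-sum = 1.960 + 0.674 = 2.634.
d_min = 2.634 × √(2/446) = 2.634 × 0.0670 = 0.176.

d_min ≈ 0.18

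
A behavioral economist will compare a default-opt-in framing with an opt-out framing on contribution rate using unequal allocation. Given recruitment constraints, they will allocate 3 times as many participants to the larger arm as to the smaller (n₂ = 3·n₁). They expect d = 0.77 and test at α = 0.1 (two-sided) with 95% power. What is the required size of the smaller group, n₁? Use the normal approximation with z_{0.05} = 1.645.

n₁ = 25

With allocation ratio k = n₂/n₁ = 3, Var(x̄₁−x̄₂) = σ²(1/n₁ + 1/(k·n₁)) = σ²·(k+1)/(k·n₁).
So n₁ = (1 + 1/k)·((z_{α/2} + z_β)/d)² = 1.333 × (3.290/0.77)².
n₁ = 1.333 × 18.26 = 24.3.
Round up: n₁ = 25, giving n₂ = 3 × 25 = 75.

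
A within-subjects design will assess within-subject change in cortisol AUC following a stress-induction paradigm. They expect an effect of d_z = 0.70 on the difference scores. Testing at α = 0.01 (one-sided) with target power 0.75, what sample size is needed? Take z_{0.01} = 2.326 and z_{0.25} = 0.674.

For a paired (one-sample on differences) test: n = ((z_{α} + z_β) / d)².
z_{α} + z_β = 2.326 + 0.674 = 3.000.
n = (3.000 / 0.70)² = 4.286² = 18.37.
Round up.

n = 19 pairs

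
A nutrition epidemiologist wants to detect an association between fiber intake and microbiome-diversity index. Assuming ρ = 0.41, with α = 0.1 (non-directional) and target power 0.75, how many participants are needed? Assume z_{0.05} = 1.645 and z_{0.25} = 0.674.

Fisher's z: C = ½·ln((1+r)/(1−r)) = ½·ln(2.3898) = 0.4356.
n = ((z_{α/2} + z_β)/C)² + 3.
(1.645 + 0.674) / 0.4356 = 2.319 / 0.4356 = 5.324.
n = 5.324² + 3 = 28.34 + 3 = 31.3.
Round up.

n = 32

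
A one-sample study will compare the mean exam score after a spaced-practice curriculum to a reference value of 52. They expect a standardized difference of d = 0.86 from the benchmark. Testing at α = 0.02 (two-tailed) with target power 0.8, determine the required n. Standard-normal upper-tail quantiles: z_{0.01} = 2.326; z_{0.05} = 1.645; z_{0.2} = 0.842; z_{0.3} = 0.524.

n = 14

For a one-sample test: n = ((z_{α/2} + z_β) / d)².
z_{α/2} + z_β = 2.326 + 0.842 = 3.168.
n = (3.168 / 0.86)² = 3.684² = 13.57.
Round up.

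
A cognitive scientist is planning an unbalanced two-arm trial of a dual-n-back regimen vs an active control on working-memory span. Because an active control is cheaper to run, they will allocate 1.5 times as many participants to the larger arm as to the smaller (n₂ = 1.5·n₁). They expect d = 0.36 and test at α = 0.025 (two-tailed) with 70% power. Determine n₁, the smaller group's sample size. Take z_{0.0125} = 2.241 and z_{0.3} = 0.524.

n₁ = 99

With allocation ratio k = n₂/n₁ = 1.5, Var(x̄₁−x̄₂) = σ²(1/n₁ + 1/(k·n₁)) = σ²·(k+1)/(k·n₁).
So n₁ = (1 + 1/k)·((z_{α/2} + z_β)/d)² = 1.667 × (2.765/0.36)².
n₁ = 1.667 × 58.99 = 98.3.
Round up: n₁ = 99, giving n₂ = ⌈1.5 × 99⌉ = ⌈148.5⌉ = 149.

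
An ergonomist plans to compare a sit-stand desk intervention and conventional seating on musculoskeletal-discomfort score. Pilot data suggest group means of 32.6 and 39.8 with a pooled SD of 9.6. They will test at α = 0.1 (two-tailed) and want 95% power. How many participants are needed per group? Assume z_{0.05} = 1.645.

n = 39 per group

Cohen's d = |M₁ − M₂| / SD_pooled = |32.6 − 39.8| / 9.6 = 7.2 / 9.6 = 0.750.
For two independent groups with equal n: n = 2·((z_{α/2} + z_β) / d)².
z_{α/2} + z_β = 1.645 + 1.645 = 3.290.
n = 2 × (3.290 / 0.750)² = 2 × 4.387² = 2 × 19.24 = 38.5.
Round up to the next whole participant.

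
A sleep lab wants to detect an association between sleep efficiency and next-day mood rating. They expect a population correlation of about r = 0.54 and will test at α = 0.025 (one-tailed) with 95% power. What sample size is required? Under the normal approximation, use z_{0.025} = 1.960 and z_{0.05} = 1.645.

n = 39

Fisher's z: C = ½·ln((1+r)/(1−r)) = ½·ln(3.3478) = 0.6042.
n = ((z_{α} + z_β)/C)² + 3.
(1.960 + 1.645) / 0.6042 = 3.605 / 0.6042 = 5.967.
n = 5.967² + 3 = 35.60 + 3 = 38.6.
Round up.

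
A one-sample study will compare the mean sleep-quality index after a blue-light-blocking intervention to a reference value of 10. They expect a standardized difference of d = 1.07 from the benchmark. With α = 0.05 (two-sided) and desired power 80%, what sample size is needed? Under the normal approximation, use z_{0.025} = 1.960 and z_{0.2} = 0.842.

For a one-sample test: n = ((z_{α/2} + z_β) / d)².
z_{α/2} + z_β = 1.960 + 0.842 = 2.802.
n = (2.802 / 1.07)² = 2.619² = 6.86.
Round up.

n = 7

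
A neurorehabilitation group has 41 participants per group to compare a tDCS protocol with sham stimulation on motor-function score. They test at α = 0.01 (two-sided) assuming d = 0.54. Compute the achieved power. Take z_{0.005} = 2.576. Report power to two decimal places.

power ≈ 0.45

For two equal groups, power = Φ(d·√(n/2) − z_{α/2}).
d·√(n/2) = 0.54 × √(41/2) = 0.54 × 4.528 = 2.445.
z_β = 2.445 − 2.576 = -0.131.
Power = Φ(-0.131) = 0.448.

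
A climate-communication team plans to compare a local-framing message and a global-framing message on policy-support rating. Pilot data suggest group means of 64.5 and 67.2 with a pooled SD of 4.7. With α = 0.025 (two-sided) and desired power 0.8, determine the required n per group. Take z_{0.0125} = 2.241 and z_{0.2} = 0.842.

n = 58 per group

Cohen's d = |M₁ − M₂| / SD_pooled = |64.5 − 67.2| / 4.7 = 2.7 / 4.7 = 0.574.
For two independent groups with equal n: n = 2·((z_{α/2} + z_β) / d)².
z_{α/2} + z_β = 2.241 + 0.842 = 3.083.
n = 2 × (3.083 / 0.574)² = 2 × 5.371² = 2 × 28.85 = 57.7.
Round up to the next whole participant.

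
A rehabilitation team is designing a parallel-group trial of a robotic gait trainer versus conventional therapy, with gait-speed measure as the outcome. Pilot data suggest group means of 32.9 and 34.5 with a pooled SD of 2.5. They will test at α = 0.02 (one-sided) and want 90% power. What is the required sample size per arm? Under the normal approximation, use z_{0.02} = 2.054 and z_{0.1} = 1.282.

Cohen's d = |M₁ − M₂| / SD_pooled = |32.9 − 34.5| / 2.5 = 1.6 / 2.5 = 0.640.
For two independent groups with equal n: n = 2·((z_{α} + z_β) / d)².
z_{α} + z_β = 2.054 + 1.282 = 3.336.
n = 2 × (3.336 / 0.640)² = 2 × 5.212² = 2 × 27.17 = 54.3.
Round up to the next whole participant.

n = 55 per group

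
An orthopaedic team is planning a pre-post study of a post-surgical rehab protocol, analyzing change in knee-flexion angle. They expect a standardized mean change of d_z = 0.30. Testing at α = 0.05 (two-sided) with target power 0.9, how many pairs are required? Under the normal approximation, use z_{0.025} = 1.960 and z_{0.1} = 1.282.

n = 117 pairs

For a paired (one-sample on differences) test: n = ((z_{α/2} + z_β) / d)².
z_{α/2} + z_β = 1.960 + 1.282 = 3.242.
n = (3.242 / 0.30)² = 10.807² = 116.78.
Round up.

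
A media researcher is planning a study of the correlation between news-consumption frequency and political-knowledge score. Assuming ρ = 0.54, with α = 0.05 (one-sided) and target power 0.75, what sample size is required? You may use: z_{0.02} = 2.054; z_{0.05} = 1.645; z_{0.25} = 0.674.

Fisher's z: C = ½·ln((1+r)/(1−r)) = ½·ln(3.3478) = 0.6042.
n = ((z_{α} + z_β)/C)² + 3.
(1.645 + 0.674) / 0.6042 = 2.319 / 0.6042 = 3.838.
n = 3.838² + 3 = 14.73 + 3 = 17.7.
Round up.

n = 18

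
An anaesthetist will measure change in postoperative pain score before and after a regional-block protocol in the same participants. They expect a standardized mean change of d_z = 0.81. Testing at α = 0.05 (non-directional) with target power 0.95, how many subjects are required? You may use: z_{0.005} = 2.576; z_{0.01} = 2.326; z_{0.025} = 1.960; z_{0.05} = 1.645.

For a paired (one-sample on differences) test: n = ((z_{α/2} + z_β) / d)².
z_{α/2} + z_β = 1.960 + 1.645 = 3.605.
n = (3.605 / 0.81)² = 4.451² = 19.81.
Round up.

n = 20 pairs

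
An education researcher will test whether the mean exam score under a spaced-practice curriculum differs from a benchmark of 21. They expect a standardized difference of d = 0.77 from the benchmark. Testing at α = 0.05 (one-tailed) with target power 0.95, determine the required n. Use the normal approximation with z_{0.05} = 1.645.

n = 19

For a one-sample test: n = ((z_{α} + z_β) / d)².
z_{α} + z_β = 1.645 + 1.645 = 3.290.
n = (3.290 / 0.77)² = 4.273² = 18.26.
Round up.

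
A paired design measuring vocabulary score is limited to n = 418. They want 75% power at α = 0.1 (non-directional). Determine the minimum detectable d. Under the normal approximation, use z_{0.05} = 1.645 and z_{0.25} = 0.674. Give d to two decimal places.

For a single sample (or paired design) of n = 418: d_min = (z_{α/2} + z_β)/√n.
z-sum = 1.645 + 0.674 = 2.319.
d_min = 2.319 / √418 = 2.319 / 20.445 = 0.113.

d_min ≈ 0.11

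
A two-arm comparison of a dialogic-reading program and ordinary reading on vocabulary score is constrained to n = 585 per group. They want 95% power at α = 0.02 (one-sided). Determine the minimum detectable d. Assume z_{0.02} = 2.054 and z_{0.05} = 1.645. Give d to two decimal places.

d_min ≈ 0.22

For two independent groups of n = 585 each: d_min = (z_{α} + z_β)·√(2/n).
z-sum = 2.054 + 1.645 = 3.699.
d_min = 3.699 × √(2/585) = 3.699 × 0.0585 = 0.216.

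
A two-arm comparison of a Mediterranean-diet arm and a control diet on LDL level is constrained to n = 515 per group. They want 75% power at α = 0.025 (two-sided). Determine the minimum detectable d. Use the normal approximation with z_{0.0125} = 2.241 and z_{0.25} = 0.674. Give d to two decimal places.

For two independent groups of n = 515 each: d_min = (z_{α/2} + z_β)·√(2/n).
z-sum = 2.241 + 0.674 = 2.915.
d_min = 2.915 × √(2/515) = 2.915 × 0.0623 = 0.182.

d_min ≈ 0.18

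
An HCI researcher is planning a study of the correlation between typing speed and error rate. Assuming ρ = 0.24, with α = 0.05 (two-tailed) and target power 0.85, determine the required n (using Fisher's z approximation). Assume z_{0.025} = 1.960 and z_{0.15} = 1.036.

Fisher's z: C = ½·ln((1+r)/(1−r)) = ½·ln(1.6316) = 0.2448.
n = ((z_{α/2} + z_β)/C)² + 3.
(1.960 + 1.036) / 0.2448 = 2.996 / 0.2448 = 12.239.
n = 12.239² + 3 = 149.78 + 3 = 152.8.
Round up.

n = 153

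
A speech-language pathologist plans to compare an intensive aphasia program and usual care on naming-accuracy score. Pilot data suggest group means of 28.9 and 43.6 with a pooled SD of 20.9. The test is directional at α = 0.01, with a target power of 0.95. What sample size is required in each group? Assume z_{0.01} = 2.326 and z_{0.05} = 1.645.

Cohen's d = |M₁ − M₂| / SD_pooled = |28.9 − 43.6| / 20.9 = 14.7 / 20.9 = 0.703.
For two independent groups with equal n: n = 2·((z_{α} + z_β) / d)².
z_{α} + z_β = 2.326 + 1.645 = 3.971.
n = 2 × (3.971 / 0.703)² = 2 × 5.649² = 2 × 31.91 = 63.8.
Round up to the next whole participant.

n = 64 per group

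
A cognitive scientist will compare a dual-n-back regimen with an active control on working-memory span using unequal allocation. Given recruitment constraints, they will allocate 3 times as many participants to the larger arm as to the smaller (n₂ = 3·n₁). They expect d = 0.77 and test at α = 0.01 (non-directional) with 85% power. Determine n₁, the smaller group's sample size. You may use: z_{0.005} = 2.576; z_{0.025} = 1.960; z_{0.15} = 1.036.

With allocation ratio k = n₂/n₁ = 3, Var(x̄₁−x̄₂) = σ²(1/n₁ + 1/(k·n₁)) = σ²·(k+1)/(k·n₁).
So n₁ = (1 + 1/k)·((z_{α/2} + z_β)/d)² = 1.333 × (3.612/0.77)².
n₁ = 1.333 × 22.00 = 29.3.
Round up: n₁ = 30, giving n₂ = 3 × 30 = 90.

n₁ = 30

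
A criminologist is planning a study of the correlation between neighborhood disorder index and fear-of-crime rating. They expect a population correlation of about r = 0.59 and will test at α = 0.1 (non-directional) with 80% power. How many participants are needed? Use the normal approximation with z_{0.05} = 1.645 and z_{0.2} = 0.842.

n = 17

Fisher's z: C = ½·ln((1+r)/(1−r)) = ½·ln(3.8780) = 0.6777.
n = ((z_{α/2} + z_β)/C)² + 3.
(1.645 + 0.842) / 0.6777 = 2.487 / 0.6777 = 3.670.
n = 3.670² + 3 = 13.47 + 3 = 16.5.
Round up.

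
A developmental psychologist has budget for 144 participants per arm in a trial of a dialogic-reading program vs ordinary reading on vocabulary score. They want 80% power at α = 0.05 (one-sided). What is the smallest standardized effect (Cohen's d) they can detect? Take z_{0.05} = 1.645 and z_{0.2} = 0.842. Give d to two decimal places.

For two independent groups of n = 144 each: d_min = (z_{α} + z_β)·√(2/n).
z-sum = 1.645 + 0.842 = 2.487.
d_min = 2.487 × √(2/144) = 2.487 × 0.1179 = 0.293.

d_min ≈ 0.29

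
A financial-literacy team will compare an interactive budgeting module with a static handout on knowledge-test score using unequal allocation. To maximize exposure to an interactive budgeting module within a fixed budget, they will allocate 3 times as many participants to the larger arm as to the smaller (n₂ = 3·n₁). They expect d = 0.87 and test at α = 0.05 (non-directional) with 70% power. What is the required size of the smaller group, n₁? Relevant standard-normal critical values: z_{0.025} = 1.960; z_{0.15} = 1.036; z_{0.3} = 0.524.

n₁ = 11

With allocation ratio k = n₂/n₁ = 3, Var(x̄₁−x̄₂) = σ²(1/n₁ + 1/(k·n₁)) = σ²·(k+1)/(k·n₁).
So n₁ = (1 + 1/k)·((z_{α/2} + z_β)/d)² = 1.333 × (2.484/0.87)².
n₁ = 1.333 × 8.15 = 10.9.
Round up: n₁ = 11, giving n₂ = 3 × 11 = 33.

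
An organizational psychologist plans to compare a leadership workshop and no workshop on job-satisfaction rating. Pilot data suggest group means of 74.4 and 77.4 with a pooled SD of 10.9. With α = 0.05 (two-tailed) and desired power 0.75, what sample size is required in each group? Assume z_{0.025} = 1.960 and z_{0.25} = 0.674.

n = 184 per group

Cohen's d = |M₁ − M₂| / SD_pooled = |74.4 − 77.4| / 10.9 = 3.0 / 10.9 = 0.275.
For two independent groups with equal n: n = 2·((z_{α/2} + z_β) / d)².
z_{α/2} + z_β = 1.960 + 0.674 = 2.634.
n = 2 × (2.634 / 0.275)² = 2 × 9.578² = 2 × 91.74 = 183.5.
Round up to the next whole participant.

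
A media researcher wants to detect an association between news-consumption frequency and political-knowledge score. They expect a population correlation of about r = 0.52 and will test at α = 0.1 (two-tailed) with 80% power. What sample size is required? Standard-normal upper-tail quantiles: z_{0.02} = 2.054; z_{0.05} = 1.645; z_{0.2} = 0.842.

Fisher's z: C = ½·ln((1+r)/(1−r)) = ½·ln(3.1667) = 0.5763.
n = ((z_{α/2} + z_β)/C)² + 3.
(1.645 + 0.842) / 0.5763 = 2.487 / 0.5763 = 4.315.
n = 4.315² + 3 = 18.62 + 3 = 21.6.
Round up.

n = 22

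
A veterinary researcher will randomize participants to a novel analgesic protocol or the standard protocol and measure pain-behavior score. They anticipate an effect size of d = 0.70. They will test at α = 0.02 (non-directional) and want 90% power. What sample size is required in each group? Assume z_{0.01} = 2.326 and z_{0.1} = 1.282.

For two independent groups with equal n: n = 2·((z_{α/2} + z_β) / d)².
z_{α/2} + z_β = 2.326 + 1.282 = 3.608.
n = 2 × (3.608 / 0.70)² = 2 × 5.154² = 2 × 26.57 = 53.1.
Round up to the next whole participant.

n = 54 per group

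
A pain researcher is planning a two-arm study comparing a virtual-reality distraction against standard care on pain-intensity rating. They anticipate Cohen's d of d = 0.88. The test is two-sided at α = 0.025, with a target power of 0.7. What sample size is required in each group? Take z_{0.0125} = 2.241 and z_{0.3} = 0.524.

For two independent groups with equal n: n = 2·((z_{α/2} + z_β) / d)².
z_{α/2} + z_β = 2.241 + 0.524 = 2.765.
n = 2 × (2.765 / 0.88)² = 2 × 3.142² = 2 × 9.87 = 19.7.
Round up to the next whole participant.

n = 20 per group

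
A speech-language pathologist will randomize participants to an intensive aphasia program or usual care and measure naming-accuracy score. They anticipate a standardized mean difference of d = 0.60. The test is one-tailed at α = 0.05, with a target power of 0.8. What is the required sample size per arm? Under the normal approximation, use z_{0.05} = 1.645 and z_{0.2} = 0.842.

n = 35 per group

For two independent groups with equal n: n = 2·((z_{α} + z_β) / d)².
z_{α} + z_β = 1.645 + 0.842 = 2.487.
n = 2 × (2.487 / 0.60)² = 2 × 4.145² = 2 × 17.18 = 34.4.
Round up to the next whole participant.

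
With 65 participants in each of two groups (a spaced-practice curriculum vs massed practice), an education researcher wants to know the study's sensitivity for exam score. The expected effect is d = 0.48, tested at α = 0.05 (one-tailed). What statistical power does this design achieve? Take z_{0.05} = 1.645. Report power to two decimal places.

power ≈ 0.86

For two equal groups, power = Φ(d·√(n/2) − z_{α}).
d·√(n/2) = 0.48 × √(65/2) = 0.48 × 5.701 = 2.736.
z_β = 2.736 − 1.645 = 1.091.
Power = Φ(1.091) = 0.862.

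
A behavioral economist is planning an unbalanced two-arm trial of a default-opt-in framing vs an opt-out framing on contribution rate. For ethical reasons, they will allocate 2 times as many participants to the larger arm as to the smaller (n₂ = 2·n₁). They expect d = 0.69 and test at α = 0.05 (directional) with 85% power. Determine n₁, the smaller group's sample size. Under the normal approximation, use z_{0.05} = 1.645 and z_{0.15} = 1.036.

n₁ = 23

With allocation ratio k = n₂/n₁ = 2, Var(x̄₁−x̄₂) = σ²(1/n₁ + 1/(k·n₁)) = σ²·(k+1)/(k·n₁).
So n₁ = (1 + 1/k)·((z_{α} + z_β)/d)² = 1.500 × (2.681/0.69)².
n₁ = 1.500 × 15.10 = 22.6.
Round up: n₁ = 23, giving n₂ = 2 × 23 = 46.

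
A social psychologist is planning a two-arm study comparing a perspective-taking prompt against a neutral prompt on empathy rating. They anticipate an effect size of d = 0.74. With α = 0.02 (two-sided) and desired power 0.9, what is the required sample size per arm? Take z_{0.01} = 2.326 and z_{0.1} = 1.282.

For two independent groups with equal n: n = 2·((z_{α/2} + z_β) / d)².
z_{α/2} + z_β = 2.326 + 1.282 = 3.608.
n = 2 × (3.608 / 0.74)² = 2 × 4.876² = 2 × 23.77 = 47.5.
Round up to the next whole participant.

n = 48 per group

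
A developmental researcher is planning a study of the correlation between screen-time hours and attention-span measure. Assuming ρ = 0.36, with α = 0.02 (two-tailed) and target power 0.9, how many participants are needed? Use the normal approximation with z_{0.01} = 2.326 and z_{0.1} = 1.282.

n = 95

Fisher's z: C = ½·ln((1+r)/(1−r)) = ½·ln(2.1250) = 0.3769.
n = ((z_{α/2} + z_β)/C)² + 3.
(2.326 + 1.282) / 0.3769 = 3.608 / 0.3769 = 9.573.
n = 9.573² + 3 = 91.64 + 3 = 94.6.
Round up.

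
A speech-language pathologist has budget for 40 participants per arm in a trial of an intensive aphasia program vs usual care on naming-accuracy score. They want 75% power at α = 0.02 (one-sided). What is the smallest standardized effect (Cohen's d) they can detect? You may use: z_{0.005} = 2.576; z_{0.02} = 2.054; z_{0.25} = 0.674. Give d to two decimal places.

d_min ≈ 0.61

For two independent groups of n = 40 each: d_min = (z_{α} + z_β)·√(2/n).
z-sum = 2.054 + 0.674 = 2.728.
d_min = 2.728 × √(2/40) = 2.728 × 0.2236 = 0.610.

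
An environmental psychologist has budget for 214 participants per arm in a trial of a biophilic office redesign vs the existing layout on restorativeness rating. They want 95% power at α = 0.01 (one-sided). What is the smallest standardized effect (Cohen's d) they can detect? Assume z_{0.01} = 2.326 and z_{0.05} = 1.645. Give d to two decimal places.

d_min ≈ 0.38

For two independent groups of n = 214 each: d_min = (z_{α} + z_β)·√(2/n).
z-sum = 2.326 + 1.645 = 3.971.
d_min = 3.971 × √(2/214) = 3.971 × 0.0967 = 0.384.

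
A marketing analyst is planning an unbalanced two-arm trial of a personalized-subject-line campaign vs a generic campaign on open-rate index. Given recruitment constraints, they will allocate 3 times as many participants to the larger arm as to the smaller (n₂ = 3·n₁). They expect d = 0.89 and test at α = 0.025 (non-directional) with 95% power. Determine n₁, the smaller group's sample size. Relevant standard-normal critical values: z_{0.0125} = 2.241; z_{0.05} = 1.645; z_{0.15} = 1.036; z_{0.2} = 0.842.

n₁ = 26

With allocation ratio k = n₂/n₁ = 3, Var(x̄₁−x̄₂) = σ²(1/n₁ + 1/(k·n₁)) = σ²·(k+1)/(k·n₁).
So n₁ = (1 + 1/k)·((z_{α/2} + z_β)/d)² = 1.333 × (3.886/0.89)².
n₁ = 1.333 × 19.06 = 25.4.
Round up: n₁ = 26, giving n₂ = 3 × 26 = 78.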